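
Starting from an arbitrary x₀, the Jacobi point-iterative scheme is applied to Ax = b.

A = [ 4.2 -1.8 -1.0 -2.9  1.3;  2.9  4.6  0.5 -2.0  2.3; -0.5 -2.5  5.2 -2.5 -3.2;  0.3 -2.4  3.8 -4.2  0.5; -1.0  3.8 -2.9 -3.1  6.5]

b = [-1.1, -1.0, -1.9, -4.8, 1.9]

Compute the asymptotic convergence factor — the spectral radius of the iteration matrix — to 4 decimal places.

1.1246

Let D = diag(4.2, 4.6, 5.2, -4.2, 6.5); L, U the strict triangles.
T_J = -D⁻¹(L+U): T[0,2] = -(-1)/(4.2) = +0.2381; T[0,0] = 0.
  T[0,:] = [+0.0000, +0.4286, +0.2381, +0.6905, -0.3095]
  T[1,:] = [-0.6304, +0.0000, -0.1087, +0.4348, -0.5000]
  T[2,:] = [+0.0962, +0.4808, +0.0000, +0.4808, +0.6154]
  T[3,:] = [+0.0714, -0.5714, +0.9048, +0.0000, +0.1190]
  T[4,:] = [+0.1538, -0.5846, +0.4462, +0.4769, +0.0000]
|eigenvalues of T|: 1.1246, 0.8948, 0.8948, 0.5205, 0.5205.
spectral radius ρ = 1.1246; 1.1246 > 1: divergent.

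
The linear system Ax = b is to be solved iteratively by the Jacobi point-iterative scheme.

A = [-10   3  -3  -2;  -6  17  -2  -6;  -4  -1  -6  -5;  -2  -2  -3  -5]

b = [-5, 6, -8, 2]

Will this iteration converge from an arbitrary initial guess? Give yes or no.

Diagonal D = diag(-10, 17, -6, -5); L, U strict lower/upper.
T_J = -D⁻¹(L+U): T[1,2] = -(-2)/(17) = +0.1176; T[1,1] = 0.
  T[0,:] = [+0.0000 +0.3000 -0.3000 -0.2000]
  T[1,:] = [+0.3529 +0.0000 +0.1176 +0.3529]
  T[2,:] = [-0.6667 -0.1667 +0.0000 -0.8333]
  T[3,:] = [-0.4000 -0.4000 -0.6000 +0.0000]
moduli |λ_i(T)| = 0.9127, 0.7054, 0.3253, 0.1180.
spectral radius ρ = 0.9127; 0.9127 < 1 ⇒ converges.

yes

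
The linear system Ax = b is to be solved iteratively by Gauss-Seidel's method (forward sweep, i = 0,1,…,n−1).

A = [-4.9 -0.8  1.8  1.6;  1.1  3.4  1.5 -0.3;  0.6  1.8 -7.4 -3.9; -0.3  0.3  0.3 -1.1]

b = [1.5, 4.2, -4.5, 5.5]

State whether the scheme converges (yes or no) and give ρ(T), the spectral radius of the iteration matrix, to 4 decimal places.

A = D + L + U where D = diag(-4.9, 3.4, -7.4, -1.1).
GS T = -(D+L)⁻¹U: row 0 first, T[0,1] = -(-0.8)/(-4.9) = -0.1633; later rows by forward substitution.
  T[0,:] = [+0.0000, -0.1633, +0.3673, +0.3265]
  T[1,:] = [+0.0000, +0.0528, -0.5600, -0.0174]
  T[2,:] = [+0.0000, -0.0004, -0.1064, -0.5048]
  T[3,:] = [+0.0000, +0.0588, -0.2819, -0.2315]
moduli |λ_i(T)| = 0.5096, 0.2937, 0.0692, 0.0000.
spectral radius ρ = 0.5096; 0.5096 < 1: convergent.

yes, ρ = 0.5096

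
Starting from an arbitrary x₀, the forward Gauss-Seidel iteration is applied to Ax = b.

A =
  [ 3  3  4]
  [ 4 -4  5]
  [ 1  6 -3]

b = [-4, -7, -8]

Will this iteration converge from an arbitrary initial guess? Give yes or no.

Let D = diag(3, -4, -3); L, U the strict triangles.
T_GS = -(D+L)⁻¹U: row 0 first, T[0,2] = -(4)/(3) = -1.3333; later rows by forward substitution.
  T[0,:] = [+0.0000 -1.0000 -1.3333]
  T[1,:] = [+0.0000 -1.0000 -0.0833]
  T[2,:] = [+0.0000 -2.3333 -0.6111]
eigenvalue magnitudes: 1.2875, 0.3236, 0.0000.
ρ(T) = max|λ| = 1.2875; 1.2875 > 1 ⇒ diverges.

no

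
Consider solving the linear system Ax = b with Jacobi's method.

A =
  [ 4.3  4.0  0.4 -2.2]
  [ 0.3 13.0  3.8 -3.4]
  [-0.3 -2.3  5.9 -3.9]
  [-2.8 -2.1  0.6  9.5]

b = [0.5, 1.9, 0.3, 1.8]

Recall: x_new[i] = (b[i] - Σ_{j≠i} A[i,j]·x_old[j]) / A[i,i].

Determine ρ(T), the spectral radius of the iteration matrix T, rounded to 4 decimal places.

A = D + L + U where D = diag(4.3, 13, 5.9, 9.5).
Jacobi: T = -D⁻¹(L+U), T[1,3] = -(-3.4)/(13) = +0.2615; T[1,1] = 0.
  T[0,:] = [+0.0000, -0.9302, -0.0930, +0.5116]
  T[1,:] = [-0.0231, +0.0000, -0.2923, +0.2615]
  T[2,:] = [+0.0508, +0.3898, +0.0000, +0.6610]
  T[3,:] = [+0.2947, +0.2211, -0.0632, +0.0000]
|eigenvalues of T|: 0.6531, 0.5067, 0.5067, 0.4070.
spectral radius ρ = 0.6531; 0.6531 < 1: convergent.

0.6531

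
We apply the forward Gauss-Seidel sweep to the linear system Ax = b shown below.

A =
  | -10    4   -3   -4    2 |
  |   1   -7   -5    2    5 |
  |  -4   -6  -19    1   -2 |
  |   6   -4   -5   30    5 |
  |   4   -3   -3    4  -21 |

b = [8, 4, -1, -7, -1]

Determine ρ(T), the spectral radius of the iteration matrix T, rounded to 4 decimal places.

Write A = D+L+U with D = diag(-10, -7, -19, 30, -21).
T_GS = -(D+L)⁻¹U: row 0 first, T[0,3] = -(-4)/(-10) = -0.4000; later rows by forward substitution.
  T[0,:] = [+0.0000  +0.4000  -0.3000  -0.4000  +0.2000]
  T[1,:] = [+0.0000  +0.0571  -0.7571  +0.2286  +0.7429]
  T[2,:] = [+0.0000  -0.1023  +0.3023  +0.0647  -0.3820]
  T[3,:] = [+0.0000  -0.0894  +0.0094  +0.1213  -0.1713]
  T[4,:] = [+0.0000  +0.0656  +0.0096  -0.0950  -0.0461]
|roots of det(T-λI)|: 0.5744, 0.1684, 0.0703, 0.0703, 0.0000.
ρ(T) = max|λ| = 0.5744; 0.5744 < 1: convergent.

0.5744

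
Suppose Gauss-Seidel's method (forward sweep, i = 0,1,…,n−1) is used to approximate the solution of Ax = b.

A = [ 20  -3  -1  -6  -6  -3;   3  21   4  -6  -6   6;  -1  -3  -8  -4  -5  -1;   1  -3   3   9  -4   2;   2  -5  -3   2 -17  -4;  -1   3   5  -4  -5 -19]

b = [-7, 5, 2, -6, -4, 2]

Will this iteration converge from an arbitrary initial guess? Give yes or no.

Let D = diag(20, 21, -8, 9, -17, -19); L, U the strict triangles.
Gauss-Seidel: T = -(D+L)⁻¹U, row 0 first, T[0,2] = -(-1)/(20) = +0.0500; later rows by forward substitution.
  T[0,:] = [+0.0000, +0.1500, +0.0500, +0.3000, +0.3000, +0.1500]
  T[1,:] = [+0.0000, -0.0214, -0.1976, +0.2429, +0.2429, -0.3071]
  T[2,:] = [+0.0000, -0.0107, +0.0679, -0.6286, -0.7536, -0.0286]
  T[3,:] = [+0.0000, -0.0202, -0.0940, +0.2571, +0.7433, -0.3317]
  T[4,:] = [+0.0000, +0.0235, +0.0410, +0.1050, +0.1843, -0.1613]
  T[5,:] = [+0.0000, -0.0160, -0.0070, -0.2246, -0.3807, +0.0484]
|roots of det(T-λI)|: 0.7322, 0.2571, 0.0817, 0.0817, 0.0625, 0.0000.
spectral radius ρ = 0.7322; 0.7322 < 1, so it converges for any x₀.

yes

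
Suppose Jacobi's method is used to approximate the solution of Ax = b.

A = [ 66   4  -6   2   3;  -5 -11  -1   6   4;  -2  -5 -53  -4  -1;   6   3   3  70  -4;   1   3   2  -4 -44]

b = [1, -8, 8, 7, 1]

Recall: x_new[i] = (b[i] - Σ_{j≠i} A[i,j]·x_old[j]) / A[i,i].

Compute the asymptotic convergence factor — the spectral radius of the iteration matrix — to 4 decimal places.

0.2709

Split A = D + L + U, D = diag(66, -11, -53, 70, -44).
Jacobi T = -D⁻¹(L+U): T[0,1] = -(4)/(66) = -0.0606; T[0,0] = 0.
  T[0,:] = [+0.0000  -0.0606  +0.0909  -0.0303  -0.0455]
  T[1,:] = [-0.4545  +0.0000  -0.0909  +0.5455  +0.3636]
  T[2,:] = [-0.0377  -0.0943  +0.0000  -0.0755  -0.0189]
  T[3,:] = [-0.0857  -0.0429  -0.0429  +0.0000  +0.0571]
  T[4,:] = [+0.0227  +0.0682  +0.0455  -0.0909  +0.0000]
|λ(T)| sorted: 0.2709, 0.1987, 0.1987, 0.0219, 0.0219.
ρ(T) = max|λ| = 0.2709; 0.2709 < 1 ⇒ converges.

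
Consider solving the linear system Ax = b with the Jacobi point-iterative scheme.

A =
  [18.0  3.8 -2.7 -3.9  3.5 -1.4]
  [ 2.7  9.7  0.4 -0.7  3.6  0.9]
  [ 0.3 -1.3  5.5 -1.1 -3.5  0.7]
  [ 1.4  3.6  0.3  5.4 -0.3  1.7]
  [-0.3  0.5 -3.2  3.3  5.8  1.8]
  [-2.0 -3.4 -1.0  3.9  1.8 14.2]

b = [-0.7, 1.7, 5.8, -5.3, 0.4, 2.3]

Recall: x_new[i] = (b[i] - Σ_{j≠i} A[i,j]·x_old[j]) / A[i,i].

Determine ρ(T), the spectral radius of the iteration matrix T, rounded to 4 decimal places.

0.8490

A = D + L + U where D = diag(18, 9.7, 5.5, 5.4, 5.8, 14.2).
Jacobi: T = -D⁻¹(L+U), T[5,3] = -(3.9)/(14.2) = -0.2746; T[5,5] = 0.
  T[0,:] = [+0.0000 -0.2111 +0.1500 +0.2167 -0.1944 +0.0778]
  T[1,:] = [-0.2784 +0.0000 -0.0412 +0.0722 -0.3711 -0.0928]
  T[2,:] = [-0.0545 +0.2364 +0.0000 +0.2000 +0.6364 -0.1273]
  T[3,:] = [-0.2593 -0.6667 -0.0556 +0.0000 +0.0556 -0.3148]
  T[4,:] = [+0.0517 -0.0862 +0.5517 -0.5690 +0.0000 -0.3103]
  T[5,:] = [+0.1408 +0.2394 +0.0704 -0.2746 -0.1268 +0.0000]
eigenvalue magnitudes: 0.8490, 0.4923, 0.4233, 0.4233, 0.3344, 0.1073.
ρ(T) = max|λ| = 0.8490; 0.8490 < 1 ⇒ converges.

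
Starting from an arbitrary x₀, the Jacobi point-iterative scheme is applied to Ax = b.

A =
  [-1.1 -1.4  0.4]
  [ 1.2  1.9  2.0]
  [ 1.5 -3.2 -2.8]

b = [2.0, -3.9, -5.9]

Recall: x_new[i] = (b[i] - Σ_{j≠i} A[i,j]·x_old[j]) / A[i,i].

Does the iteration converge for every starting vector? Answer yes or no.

no

Split A = D + L + U, D = diag(-1.1, 1.9, -2.8).
Jacobi: T = -D⁻¹(L+U), T[1,2] = -(2)/(1.9) = -1.0526; T[1,1] = 0.
  T[0,:] = [+0.0000 -1.2727 +0.3636]
  T[1,:] = [-0.6316 +0.0000 -1.0526]
  T[2,:] = [+0.5357 -1.1429 +0.0000]
eigenvalue magnitudes: 1.6699, 1.1669, 0.5030.
ρ = 1.6699; 1.6699 > 1 ⇒ diverges.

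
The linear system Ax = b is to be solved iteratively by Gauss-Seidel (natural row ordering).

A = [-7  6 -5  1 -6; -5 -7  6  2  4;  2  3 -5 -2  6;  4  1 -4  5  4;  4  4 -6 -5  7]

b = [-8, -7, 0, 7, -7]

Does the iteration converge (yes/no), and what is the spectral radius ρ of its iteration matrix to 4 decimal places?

Write A = D+L+U with D = diag(-7, -7, -5, 5, 7).
T_GS = -(D+L)⁻¹U: row 0 first, T[0,4] = -(-6)/(-7) = -0.8571; later rows by forward substitution.
  T[0,:] = [+0.0000 +0.8571 -0.7143 +0.1429 -0.8571]
  T[1,:] = [+0.0000 -0.6122 +1.3673 +0.1837 +1.1837]
  T[2,:] = [+0.0000 -0.0245 +0.5347 -0.2327 +1.5673]
  T[3,:] = [+0.0000 -0.5829 +0.7257 -0.3371 +0.9029]
  T[4,:] = [+0.0000 -0.5773 +0.6035 -0.6268 +1.8017]
|λ(T)| sorted: 1.3790, 0.7621, 0.4966, 0.2574, 0.0000.
ρ(T) = max|λ| = 1.3790; 1.3790 > 1, so it fails to converge.

no, ρ = 1.3790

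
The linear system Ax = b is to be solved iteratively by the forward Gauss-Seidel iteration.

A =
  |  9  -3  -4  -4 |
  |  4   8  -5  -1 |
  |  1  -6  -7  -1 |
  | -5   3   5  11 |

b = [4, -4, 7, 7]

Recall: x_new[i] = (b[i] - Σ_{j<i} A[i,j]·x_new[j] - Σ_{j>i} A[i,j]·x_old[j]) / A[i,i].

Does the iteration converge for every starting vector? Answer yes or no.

A = D + L + U where D = diag(9, 8, -7, 11).
GS T = -(D+L)⁻¹U: row 0 first, T[0,3] = -(-4)/(9) = +0.4444; later rows by forward substitution.
  T[0,:] = [+0.0000  +0.3333  +0.4444  +0.4444]
  T[1,:] = [+0.0000  -0.1667  +0.4028  -0.0972]
  T[2,:] = [+0.0000  +0.1905  -0.2817  +0.0040]
  T[3,:] = [+0.0000  +0.1104  +0.2202  +0.2267]
|roots of det(T-λI)|: 0.5112, 0.1627, 0.1627, 0.0000.
spectral radius ρ = 0.5112; 0.5112 < 1: convergent.

yes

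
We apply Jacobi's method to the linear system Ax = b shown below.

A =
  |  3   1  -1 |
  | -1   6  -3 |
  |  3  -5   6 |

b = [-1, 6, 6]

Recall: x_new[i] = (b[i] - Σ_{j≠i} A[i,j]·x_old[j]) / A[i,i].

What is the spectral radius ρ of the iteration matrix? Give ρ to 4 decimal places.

A = D + L + U where D = diag(3, 6, 6).
Jacobi: T = -D⁻¹(L+U), T[0,2] = -(-1)/(3) = +0.3333; T[0,0] = 0.
  T[0,:] = [+0.0000, -0.3333, +0.3333]
  T[1,:] = [+0.1667, +0.0000, +0.5000]
  T[2,:] = [-0.5000, +0.8333, +0.0000]
eigenvalue magnitudes: 0.6321, 0.4529, 0.4529.
ρ(T) = max|λ| = 0.6321; 0.6321 < 1 ⇒ converges.

0.6321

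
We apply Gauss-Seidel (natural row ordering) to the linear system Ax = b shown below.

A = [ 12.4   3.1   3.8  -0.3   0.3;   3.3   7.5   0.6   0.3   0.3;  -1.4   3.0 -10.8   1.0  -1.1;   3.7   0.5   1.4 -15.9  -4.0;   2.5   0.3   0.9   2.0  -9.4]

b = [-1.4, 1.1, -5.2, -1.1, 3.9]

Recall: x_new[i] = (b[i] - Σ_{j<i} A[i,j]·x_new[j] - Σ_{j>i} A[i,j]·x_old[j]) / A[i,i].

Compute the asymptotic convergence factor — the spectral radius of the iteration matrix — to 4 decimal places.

Diagonal D = diag(12.4, 7.5, -10.8, -15.9, -9.4); L, U strict lower/upper.
T_GS = -(D+L)⁻¹U: row 0 first, T[0,3] = -(-0.3)/(12.4) = +0.0242; later rows by forward substitution.
  T[0,:] = [+0.0000, -0.2500, -0.3065, +0.0242, -0.0242]
  T[1,:] = [+0.0000, +0.1100, +0.0548, -0.0506, -0.0294]
  T[2,:] = [+0.0000, +0.0630, +0.0550, +0.0754, -0.1069]
  T[3,:] = [+0.0000, -0.0492, -0.0647, +0.0107, -0.2675]
  T[4,:] = [+0.0000, -0.0674, -0.0883, +0.0143, -0.0745]
|eigenvalues of T|: 0.1822, 0.1021, 0.1021, 0.0653, 0.0000.
ρ = 0.1822; 0.1822 < 1, so it converges for any x₀.

0.1822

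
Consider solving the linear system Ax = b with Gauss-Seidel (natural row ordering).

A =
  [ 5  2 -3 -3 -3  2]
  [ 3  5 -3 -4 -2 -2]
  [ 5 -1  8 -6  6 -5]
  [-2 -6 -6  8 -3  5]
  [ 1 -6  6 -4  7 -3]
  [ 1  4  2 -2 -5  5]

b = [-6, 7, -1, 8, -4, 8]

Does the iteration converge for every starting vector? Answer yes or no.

Let D = diag(5, 5, 8, 8, 7, 5); L, U the strict triangles.
Gauss-Seidel: T = -(D+L)⁻¹U, row 0 first, T[0,2] = -(-3)/(5) = +0.6000; later rows by forward substitution.
  T[0,:] = [+0.0000, -0.4000, +0.6000, +0.6000, +0.6000, -0.4000]
  T[1,:] = [+0.0000, +0.2400, +0.2400, +0.4400, +0.0400, +0.6400]
  T[2,:] = [+0.0000, +0.2800, -0.3450, +0.4300, -1.1200, +0.9550]
  T[3,:] = [+0.0000, +0.2900, +0.0712, +0.8025, -0.2850, +0.4712]
  T[4,:] = [+0.0000, +0.1886, +0.4564, +0.3814, +0.7457, +0.4850]
  T[5,:] = [+0.0000, +0.0806, +0.3109, +0.0584, +0.9277, -0.1405]
|roots of det(T-λI)|: 1.3001, 0.6123, 0.3482, 0.3482, 0.0599, 0.0000.
spectral radius ρ = 1.3001; 1.3001 > 1 ⇒ diverges.

no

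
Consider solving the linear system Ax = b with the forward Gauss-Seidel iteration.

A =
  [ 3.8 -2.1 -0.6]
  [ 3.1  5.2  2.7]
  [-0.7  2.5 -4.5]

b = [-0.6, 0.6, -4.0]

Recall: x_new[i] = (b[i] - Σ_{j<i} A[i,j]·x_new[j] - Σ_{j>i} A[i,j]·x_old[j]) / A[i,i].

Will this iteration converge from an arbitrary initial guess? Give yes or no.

yes

Diagonal D = diag(3.8, 5.2, -4.5); L, U strict lower/upper.
Gauss-Seidel: T = -(D+L)⁻¹U, row 0 first, T[0,1] = -(-2.1)/(3.8) = +0.5526; later rows by forward substitution.
  T[0,:] = [+0.0000  +0.5526  +0.1579]
  T[1,:] = [+0.0000  -0.3295  -0.6134]
  T[2,:] = [+0.0000  -0.2690  -0.3653]
eigenvalue magnitudes: 0.7540, 0.0592, 0.0000.
ρ(T) = max|λ| = 0.7540; 0.7540 < 1, so it converges for any x₀.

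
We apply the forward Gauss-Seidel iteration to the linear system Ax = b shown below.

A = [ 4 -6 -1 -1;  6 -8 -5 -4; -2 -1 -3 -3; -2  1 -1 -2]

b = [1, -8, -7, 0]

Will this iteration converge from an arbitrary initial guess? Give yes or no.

no

Diagonal D = diag(4, -8, -3, -2); L, U strict lower/upper.
GS T = -(D+L)⁻¹U: row 0 first, T[0,2] = -(-1)/(4) = +0.2500; later rows by forward substitution.
  T[0,:] = [+0.0000  +1.5000  +0.2500  +0.2500]
  T[1,:] = [+0.0000  +1.1250  -0.4375  -0.3125]
  T[2,:] = [+0.0000  -1.3750  -0.0208  -1.0625]
  T[3,:] = [+0.0000  -0.2500  -0.4583  +0.1250]
|roots of det(T-λI)|: 1.5152, 0.9425, 0.6565, 0.0000.
spectral radius ρ = 1.5152; 1.5152 > 1 ⇒ diverges.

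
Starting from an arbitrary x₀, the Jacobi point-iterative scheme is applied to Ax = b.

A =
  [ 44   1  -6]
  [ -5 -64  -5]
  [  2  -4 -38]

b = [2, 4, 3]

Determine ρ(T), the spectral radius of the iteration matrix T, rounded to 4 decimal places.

0.1577

Write A = D+L+U with D = diag(44, -64, -38).
T_J = -D⁻¹(L+U): T[0,2] = -(-6)/(44) = +0.1364; T[0,0] = 0.
  T[0,:] = [+0.0000 -0.0227 +0.1364]
  T[1,:] = [-0.0781 +0.0000 -0.0781]
  T[2,:] = [+0.0526 -0.1053 +0.0000]
eigenvalue magnitudes: 0.1577, 0.0878, 0.0878.
spectral radius ρ = 0.1577; 0.1577 < 1, so it converges for any x₀.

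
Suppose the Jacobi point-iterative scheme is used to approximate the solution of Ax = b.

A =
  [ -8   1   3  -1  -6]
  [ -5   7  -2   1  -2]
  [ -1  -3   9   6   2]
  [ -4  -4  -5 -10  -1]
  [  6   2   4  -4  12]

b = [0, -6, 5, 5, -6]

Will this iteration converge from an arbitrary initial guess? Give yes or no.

no

Diagonal D = diag(-8, 7, 9, -10, 12); L, U strict lower/upper.
T_J = -D⁻¹(L+U): T[1,4] = -(-2)/(7) = +0.2857; T[1,1] = 0.
  T[0,:] = [+0.0000, +0.1250, +0.3750, -0.1250, -0.7500]
  T[1,:] = [+0.7143, +0.0000, +0.2857, -0.1429, +0.2857]
  T[2,:] = [+0.1111, +0.3333, +0.0000, -0.6667, -0.2222]
  T[3,:] = [-0.4000, -0.4000, -0.5000, +0.0000, -0.1000]
  T[4,:] = [-0.5000, -0.1667, -0.3333, +0.3333, +0.0000]
|λ(T)| sorted: 1.2323, 0.5718, 0.5718, 0.1537, 0.1537.
ρ = 1.2323; 1.2323 > 1 ⇒ diverges.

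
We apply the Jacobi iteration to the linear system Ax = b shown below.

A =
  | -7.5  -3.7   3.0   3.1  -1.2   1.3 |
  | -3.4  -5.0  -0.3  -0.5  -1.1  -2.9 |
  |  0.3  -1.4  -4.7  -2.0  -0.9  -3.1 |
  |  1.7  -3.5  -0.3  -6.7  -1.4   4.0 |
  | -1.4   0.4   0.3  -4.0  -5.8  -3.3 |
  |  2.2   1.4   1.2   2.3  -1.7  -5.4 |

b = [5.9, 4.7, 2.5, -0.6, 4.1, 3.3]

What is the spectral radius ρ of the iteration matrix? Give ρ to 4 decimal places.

1.1854

Diagonal D = diag(-7.5, -5, -4.7, -6.7, -5.8, -5.4); L, U strict lower/upper.
Jacobi: T = -D⁻¹(L+U), T[1,4] = -(-1.1)/(-5) = -0.2200; T[1,1] = 0.
  T[0,:] = [+0.0000, -0.4933, +0.4000, +0.4133, -0.1600, +0.1733]
  T[1,:] = [-0.6800, +0.0000, -0.0600, -0.1000, -0.2200, -0.5800]
  T[2,:] = [+0.0638, -0.2979, +0.0000, -0.4255, -0.1915, -0.6596]
  T[3,:] = [+0.2537, -0.5224, -0.0448, +0.0000, -0.2090, +0.5970]
  T[4,:] = [-0.2414, +0.0690, +0.0517, -0.6897, +0.0000, -0.5690]
  T[5,:] = [+0.4074, +0.2593, +0.2222, +0.4259, -0.3148, +0.0000]
eigenvalue magnitudes: 1.1854, 0.5929, 0.5929, 0.5123, 0.5123, 0.4873.
ρ = 1.1854; 1.1854 > 1 ⇒ diverges.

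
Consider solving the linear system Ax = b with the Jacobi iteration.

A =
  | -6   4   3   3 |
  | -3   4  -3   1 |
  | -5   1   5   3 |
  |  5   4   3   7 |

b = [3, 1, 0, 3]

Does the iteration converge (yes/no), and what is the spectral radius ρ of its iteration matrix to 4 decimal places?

Diagonal D = diag(-6, 4, 5, 7); L, U strict lower/upper.
T_J = -D⁻¹(L+U): T[0,2] = -(3)/(-6) = +0.5000; T[0,0] = 0.
  T[0,:] = [+0.0000, +0.6667, +0.5000, +0.5000]
  T[1,:] = [+0.7500, +0.0000, +0.7500, -0.2500]
  T[2,:] = [+1.0000, -0.2000, +0.0000, -0.6000]
  T[3,:] = [-0.7143, -0.5714, -0.4286, +0.0000]
|roots of det(T-λI)|: 1.1621, 0.7314, 0.7314, 0.0632.
ρ = 1.1621; 1.1621 > 1, so it fails to converge.

no, ρ = 1.1621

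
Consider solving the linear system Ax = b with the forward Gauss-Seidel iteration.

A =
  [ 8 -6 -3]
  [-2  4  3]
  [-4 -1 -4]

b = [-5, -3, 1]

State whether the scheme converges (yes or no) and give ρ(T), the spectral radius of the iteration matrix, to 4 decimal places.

A = D + L + U where D = diag(8, 4, -4).
T_GS = -(D+L)⁻¹U: row 0 first, T[0,1] = -(-6)/(8) = +0.7500; later rows by forward substitution.
  T[0,:] = [+0.0000, +0.7500, +0.3750]
  T[1,:] = [+0.0000, +0.3750, -0.5625]
  T[2,:] = [+0.0000, -0.8438, -0.2344]
|eigenvalues of T|: 0.8236, 0.6830, 0.0000.
ρ = 0.8236; 0.8236 < 1: convergent.

yes, ρ = 0.8236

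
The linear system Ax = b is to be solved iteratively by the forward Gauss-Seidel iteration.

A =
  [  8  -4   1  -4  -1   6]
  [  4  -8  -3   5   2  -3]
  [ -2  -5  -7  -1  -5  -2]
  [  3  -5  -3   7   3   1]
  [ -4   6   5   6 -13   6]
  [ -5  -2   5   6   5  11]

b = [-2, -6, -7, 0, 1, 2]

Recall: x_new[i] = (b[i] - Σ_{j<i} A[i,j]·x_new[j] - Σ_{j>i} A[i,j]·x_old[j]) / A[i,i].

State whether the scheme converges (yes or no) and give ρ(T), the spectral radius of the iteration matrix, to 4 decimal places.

no, ρ = 1.2144

Split A = D + L + U, D = diag(8, -8, -7, 7, -13, 11).
T_GS = -(D+L)⁻¹U: row 0 first, T[0,5] = -(6)/(8) = -0.7500; later rows by forward substitution.
  T[0,:] = [+0.0000  +0.5000  -0.1250  +0.5000  +0.1250  -0.7500]
  T[1,:] = [+0.0000  +0.2500  -0.4375  +0.8750  +0.3125  -0.7500]
  T[2,:] = [+0.0000  -0.3214  +0.3482  -0.9107  -0.9732  +0.4643]
  T[3,:] = [+0.0000  -0.1735  -0.1097  +0.0204  -0.6760  -0.1582]
  T[4,:] = [+0.0000  -0.2422  -0.0802  -0.0909  -0.5806  +0.4517]
  T[5,:] = [+0.0000  +0.6235  -0.1984  +0.8305  +1.1886  -0.8074]
moduli |λ_i(T)| = 1.2144, 0.4730, 0.4730, 0.0941, 0.0941, 0.0000.
ρ = 1.2144; 1.2144 > 1: divergent.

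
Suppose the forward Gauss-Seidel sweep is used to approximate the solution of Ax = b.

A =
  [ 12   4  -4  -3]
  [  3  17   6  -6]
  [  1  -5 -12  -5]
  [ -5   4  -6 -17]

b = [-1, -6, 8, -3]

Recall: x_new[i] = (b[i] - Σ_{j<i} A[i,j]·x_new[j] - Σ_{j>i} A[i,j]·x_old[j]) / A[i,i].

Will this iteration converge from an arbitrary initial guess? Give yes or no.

yes

Split A = D + L + U, D = diag(12, 17, -12, -17).
GS T = -(D+L)⁻¹U: row 0 first, T[0,2] = -(-4)/(12) = +0.3333; later rows by forward substitution.
  T[0,:] = [+0.0000  -0.3333  +0.3333  +0.2500]
  T[1,:] = [+0.0000  +0.0588  -0.4118  +0.3088]
  T[2,:] = [+0.0000  -0.0523  +0.1993  -0.5245]
  T[3,:] = [+0.0000  +0.1303  -0.2653  +0.1843]
eigenvalue magnitudes: 0.6813, 0.1455, 0.1455, 0.0000.
ρ(T) = max|λ| = 0.6813; 0.6813 < 1, so it converges for any x₀.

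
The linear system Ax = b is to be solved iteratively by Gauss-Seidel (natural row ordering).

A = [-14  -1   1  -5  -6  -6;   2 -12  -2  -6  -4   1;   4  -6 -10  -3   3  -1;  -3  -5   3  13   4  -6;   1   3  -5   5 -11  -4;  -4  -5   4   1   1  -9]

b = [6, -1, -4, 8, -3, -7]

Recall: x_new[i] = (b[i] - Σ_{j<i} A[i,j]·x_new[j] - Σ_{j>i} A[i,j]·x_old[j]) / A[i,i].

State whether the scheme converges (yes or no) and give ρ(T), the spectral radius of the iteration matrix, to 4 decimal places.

yes, ρ = 0.9240

Write A = D+L+U with D = diag(-14, -12, -10, 13, -11, -9).
T_GS = -(D+L)⁻¹U: row 0 first, T[0,4] = -(-6)/(-14) = -0.4286; later rows by forward substitution.
  T[0,:] = [+0.0000  -0.0714  +0.0714  -0.3571  -0.4286  -0.4286]
  T[1,:] = [+0.0000  -0.0119  -0.1548  -0.5595  -0.4048  +0.0119]
  T[2,:] = [+0.0000  -0.0214  +0.1214  -0.1071  +0.3714  -0.2786]
  T[3,:] = [+0.0000  -0.0161  -0.0711  -0.2729  -0.6480  +0.4315]
  T[4,:] = [+0.0000  -0.0073  -0.1232  -0.2604  -0.6127  -0.0766]
  T[5,:] = [+0.0000  +0.0262  +0.0866  +0.3627  +0.4403  +0.0995]
|eigenvalues of T|: 0.9240, 0.2654, 0.1653, 0.1059, 0.0414, 0.0000.
spectral radius ρ = 0.9240; 0.9240 < 1: convergent.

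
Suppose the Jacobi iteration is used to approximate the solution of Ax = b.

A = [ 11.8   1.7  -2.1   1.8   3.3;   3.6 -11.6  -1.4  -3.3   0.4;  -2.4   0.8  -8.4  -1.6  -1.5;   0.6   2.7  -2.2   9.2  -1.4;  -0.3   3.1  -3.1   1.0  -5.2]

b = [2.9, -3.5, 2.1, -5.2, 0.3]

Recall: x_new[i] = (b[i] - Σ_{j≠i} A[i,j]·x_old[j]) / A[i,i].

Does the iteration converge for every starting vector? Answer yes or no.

yes

A = D + L + U where D = diag(11.8, -11.6, -8.4, 9.2, -5.2).
Jacobi T = -D⁻¹(L+U): T[4,3] = -(1)/(-5.2) = +0.1923; T[4,4] = 0.
  T[0,:] = [+0.0000, -0.1441, +0.1780, -0.1525, -0.2797]
  T[1,:] = [+0.3103, +0.0000, -0.1207, -0.2845, +0.0345]
  T[2,:] = [-0.2857, +0.0952, +0.0000, -0.1905, -0.1786]
  T[3,:] = [-0.0652, -0.2935, +0.2391, +0.0000, +0.1522]
  T[4,:] = [-0.0577, +0.5962, -0.5962, +0.1923, +0.0000]
moduli |λ_i(T)| = 0.5345, 0.3968, 0.3968, 0.1724, 0.1022.
ρ = 0.5345; 0.5345 < 1 ⇒ converges.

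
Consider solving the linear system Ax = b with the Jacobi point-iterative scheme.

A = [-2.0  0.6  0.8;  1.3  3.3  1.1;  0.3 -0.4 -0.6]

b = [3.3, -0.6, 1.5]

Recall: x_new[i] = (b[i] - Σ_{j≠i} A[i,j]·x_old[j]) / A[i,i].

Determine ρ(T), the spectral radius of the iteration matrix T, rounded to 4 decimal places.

0.6261

Split A = D + L + U, D = diag(-2, 3.3, -0.6).
T_J = -D⁻¹(L+U): T[0,2] = -(0.8)/(-2) = +0.4000; T[0,0] = 0.
  T[0,:] = [+0.0000, +0.3000, +0.4000]
  T[1,:] = [-0.3939, +0.0000, -0.3333]
  T[2,:] = [+0.5000, -0.6667, +0.0000]
|eigenvalues of T|: 0.6261, 0.4134, 0.2127.
ρ(T) = max|λ| = 0.6261; 0.6261 < 1, so it converges for any x₀.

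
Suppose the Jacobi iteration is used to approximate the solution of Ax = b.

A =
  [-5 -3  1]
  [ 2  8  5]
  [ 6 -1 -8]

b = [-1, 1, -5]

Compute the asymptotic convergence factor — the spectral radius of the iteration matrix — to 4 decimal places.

Write A = D+L+U with D = diag(-5, 8, -8).
Jacobi: T = -D⁻¹(L+U), T[1,2] = -(5)/(8) = -0.6250; T[1,1] = 0.
  T[0,:] = [+0.0000  -0.6000  +0.2000]
  T[1,:] = [-0.2500  +0.0000  -0.6250]
  T[2,:] = [+0.7500  -0.1250  +0.0000]
|λ(T)| sorted: 0.8471, 0.5826, 0.5826.
ρ(T) = max|λ| = 0.8471; 0.8471 < 1, so it converges for any x₀.

0.8471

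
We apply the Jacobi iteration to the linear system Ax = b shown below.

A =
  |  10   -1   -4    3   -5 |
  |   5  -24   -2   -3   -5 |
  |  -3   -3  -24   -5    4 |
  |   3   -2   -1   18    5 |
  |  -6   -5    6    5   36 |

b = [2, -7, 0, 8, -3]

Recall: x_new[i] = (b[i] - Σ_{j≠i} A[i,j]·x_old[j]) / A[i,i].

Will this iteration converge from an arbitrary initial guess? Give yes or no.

yes

Let D = diag(10, -24, -24, 18, 36); L, U the strict triangles.
Jacobi T = -D⁻¹(L+U): T[0,1] = -(-1)/(10) = +0.1000; T[0,0] = 0.
  T[0,:] = [+0.0000, +0.1000, +0.4000, -0.3000, +0.5000]
  T[1,:] = [+0.2083, +0.0000, -0.0833, -0.1250, -0.2083]
  T[2,:] = [-0.1250, -0.1250, +0.0000, -0.2083, +0.1667]
  T[3,:] = [-0.1667, +0.1111, +0.0556, +0.0000, -0.2778]
  T[4,:] = [+0.1667, +0.1389, -0.1667, -0.1389, +0.0000]
|λ(T)| sorted: 0.5025, 0.3092, 0.3092, 0.2727, 0.2727.
spectral radius ρ = 0.5025; 0.5025 < 1: convergent.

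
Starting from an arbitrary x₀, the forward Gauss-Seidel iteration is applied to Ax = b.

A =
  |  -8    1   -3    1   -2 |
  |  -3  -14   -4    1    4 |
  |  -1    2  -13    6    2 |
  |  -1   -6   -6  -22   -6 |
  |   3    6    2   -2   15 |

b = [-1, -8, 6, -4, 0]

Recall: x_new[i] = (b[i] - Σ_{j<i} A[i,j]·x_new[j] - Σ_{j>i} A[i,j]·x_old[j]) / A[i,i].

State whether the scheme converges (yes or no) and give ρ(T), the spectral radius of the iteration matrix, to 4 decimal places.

yes, ρ = 0.5607

Diagonal D = diag(-8, -14, -13, -22, 15); L, U strict lower/upper.
T_GS = -(D+L)⁻¹U: row 0 first, T[0,3] = -(1)/(-8) = +0.1250; later rows by forward substitution.
  T[0,:] = [+0.0000, +0.1250, -0.3750, +0.1250, -0.2500]
  T[1,:] = [+0.0000, -0.0268, -0.2054, +0.0446, +0.3393]
  T[2,:] = [+0.0000, -0.0137, -0.0027, +0.4588, +0.2253]
  T[3,:] = [+0.0000, +0.0054, +0.0738, -0.1430, -0.4153]
  T[4,:] = [+0.0000, -0.0117, +0.1673, -0.1231, -0.1711]
moduli |λ_i(T)| = 0.5607, 0.2078, 0.2078, 0.0371, 0.0000.
ρ = 0.5607; 0.5607 < 1, so it converges for any x₀.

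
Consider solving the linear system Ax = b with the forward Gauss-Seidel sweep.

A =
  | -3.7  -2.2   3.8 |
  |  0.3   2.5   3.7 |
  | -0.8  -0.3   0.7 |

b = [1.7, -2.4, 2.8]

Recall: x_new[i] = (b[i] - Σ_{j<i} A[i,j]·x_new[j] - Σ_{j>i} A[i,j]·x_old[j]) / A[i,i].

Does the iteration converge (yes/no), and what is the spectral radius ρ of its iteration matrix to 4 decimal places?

Write A = D+L+U with D = diag(-3.7, 2.5, 0.7).
GS T = -(D+L)⁻¹U: row 0 first, T[0,1] = -(-2.2)/(-3.7) = -0.5946; later rows by forward substitution.
  T[0,:] = [+0.0000, -0.5946, +1.0270]
  T[1,:] = [+0.0000, +0.0714, -1.6032]
  T[2,:] = [+0.0000, -0.6490, +0.4866]
eigenvalue magnitudes: 1.3199, 0.7619, 0.0000.
spectral radius ρ = 1.3199; 1.3199 > 1: divergent.

no, ρ = 1.3199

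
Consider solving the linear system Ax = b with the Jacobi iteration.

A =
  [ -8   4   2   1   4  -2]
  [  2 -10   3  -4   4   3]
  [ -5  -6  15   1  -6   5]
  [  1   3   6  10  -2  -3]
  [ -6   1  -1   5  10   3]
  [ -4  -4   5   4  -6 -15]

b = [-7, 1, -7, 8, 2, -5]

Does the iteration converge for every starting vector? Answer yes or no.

Diagonal D = diag(-8, -10, 15, 10, 10, -15); L, U strict lower/upper.
Jacobi: T = -D⁻¹(L+U), T[1,0] = -(2)/(-10) = +0.2000; T[1,1] = 0.
  T[0,:] = [+0.0000 +0.5000 +0.2500 +0.1250 +0.5000 -0.2500]
  T[1,:] = [+0.2000 +0.0000 +0.3000 -0.4000 +0.4000 +0.3000]
  T[2,:] = [+0.3333 +0.4000 +0.0000 -0.0667 +0.4000 -0.3333]
  T[3,:] = [-0.1000 -0.3000 -0.6000 +0.0000 +0.2000 +0.3000]
  T[4,:] = [+0.6000 -0.1000 +0.1000 -0.5000 +0.0000 -0.3000]
  T[5,:] = [-0.2667 -0.2667 +0.3333 +0.2667 -0.4000 +0.0000]
|roots of det(T-λI)|: 1.2317, 0.7446, 0.7446, 0.2371, 0.1841, 0.1841.
ρ(T) = max|λ| = 1.2317; 1.2317 > 1 ⇒ diverges.

no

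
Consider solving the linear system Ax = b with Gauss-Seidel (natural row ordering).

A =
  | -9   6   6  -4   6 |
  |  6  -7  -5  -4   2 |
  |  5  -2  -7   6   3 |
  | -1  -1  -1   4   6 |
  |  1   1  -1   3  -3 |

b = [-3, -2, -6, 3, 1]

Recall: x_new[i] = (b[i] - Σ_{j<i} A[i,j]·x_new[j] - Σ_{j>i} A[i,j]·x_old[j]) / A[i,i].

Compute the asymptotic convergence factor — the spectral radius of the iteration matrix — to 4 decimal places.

Split A = D + L + U, D = diag(-9, -7, -7, 4, -3).
Gauss-Seidel: T = -(D+L)⁻¹U, row 0 first, T[0,1] = -(6)/(-9) = +0.6667; later rows by forward substitution.
  T[0,:] = [+0.0000 +0.6667 +0.6667 -0.4444 +0.6667]
  T[1,:] = [+0.0000 +0.5714 -0.1429 -0.9524 +0.8571]
  T[2,:] = [+0.0000 +0.3129 +0.5170 +0.8118 +0.6599]
  T[3,:] = [+0.0000 +0.3878 +0.2602 -0.1463 -0.9541]
  T[4,:] = [+0.0000 +0.6961 +0.2625 -0.8825 -0.6661]
|λ(T)| sorted: 1.5873, 0.8810, 0.8810, 0.1656, 0.0000.
ρ(T) = max|λ| = 1.5873; 1.5873 > 1: divergent.

1.5873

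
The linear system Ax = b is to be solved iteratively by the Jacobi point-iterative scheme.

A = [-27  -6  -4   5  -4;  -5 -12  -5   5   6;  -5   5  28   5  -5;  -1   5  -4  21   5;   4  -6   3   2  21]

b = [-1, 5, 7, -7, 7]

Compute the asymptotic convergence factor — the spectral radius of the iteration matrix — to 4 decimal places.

Let D = diag(-27, -12, 28, 21, 21); L, U the strict triangles.
T_J = -D⁻¹(L+U): T[3,0] = -(-1)/(21) = +0.0476; T[3,3] = 0.
  T[0,:] = [+0.0000, -0.2222, -0.1481, +0.1852, -0.1481]
  T[1,:] = [-0.4167, +0.0000, -0.4167, +0.4167, +0.5000]
  T[2,:] = [+0.1786, -0.1786, +0.0000, -0.1786, +0.1786]
  T[3,:] = [+0.0476, -0.2381, +0.1905, +0.0000, -0.2381]
  T[4,:] = [-0.1905, +0.2857, -0.1429, -0.0952, +0.0000]
eigenvalue magnitudes: 0.5450, 0.4351, 0.2863, 0.2863, 0.1970.
ρ = 0.5450; 0.5450 < 1 ⇒ converges.

0.5450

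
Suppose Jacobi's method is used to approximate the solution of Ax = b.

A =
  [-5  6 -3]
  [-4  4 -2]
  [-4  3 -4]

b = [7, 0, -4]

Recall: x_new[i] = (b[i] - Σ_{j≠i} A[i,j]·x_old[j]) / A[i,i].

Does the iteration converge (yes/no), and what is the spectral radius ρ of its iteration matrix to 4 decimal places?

A = D + L + U where D = diag(-5, 4, -4).
Jacobi T = -D⁻¹(L+U): T[0,2] = -(-3)/(-5) = -0.6000; T[0,0] = 0.
  T[0,:] = [+0.0000, +1.2000, -0.6000]
  T[1,:] = [+1.0000, +0.0000, +0.5000]
  T[2,:] = [-1.0000, +0.7500, +0.0000]
|λ(T)| sorted: 1.6740, 1.1078, 0.5662.
ρ = 1.6740; 1.6740 > 1 ⇒ diverges.

no, ρ = 1.6740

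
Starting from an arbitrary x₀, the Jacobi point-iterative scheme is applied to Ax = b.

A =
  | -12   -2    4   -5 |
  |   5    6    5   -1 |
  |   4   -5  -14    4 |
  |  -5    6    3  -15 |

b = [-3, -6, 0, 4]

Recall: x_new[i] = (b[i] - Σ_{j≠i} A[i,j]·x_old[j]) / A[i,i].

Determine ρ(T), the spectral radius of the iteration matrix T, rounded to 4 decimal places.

Write A = D+L+U with D = diag(-12, 6, -14, -15).
Jacobi T = -D⁻¹(L+U): T[0,3] = -(-5)/(-12) = -0.4167; T[0,0] = 0.
  T[0,:] = [+0.0000, -0.1667, +0.3333, -0.4167]
  T[1,:] = [-0.8333, +0.0000, -0.8333, +0.1667]
  T[2,:] = [+0.2857, -0.3571, +0.0000, +0.2857]
  T[3,:] = [-0.3333, +0.4000, +0.2000, +0.0000]
eigenvalue magnitudes: 0.9131, 0.6183, 0.5532, 0.2583.
ρ(T) = max|λ| = 0.9131; 0.9131 < 1 ⇒ converges.

0.9131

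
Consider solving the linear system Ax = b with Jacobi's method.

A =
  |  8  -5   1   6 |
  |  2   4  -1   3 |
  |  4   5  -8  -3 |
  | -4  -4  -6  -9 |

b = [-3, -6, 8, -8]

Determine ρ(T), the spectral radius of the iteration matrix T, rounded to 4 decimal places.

Split A = D + L + U, D = diag(8, 4, -8, -9).
T_J = -D⁻¹(L+U): T[2,3] = -(-3)/(-8) = -0.3750; T[2,2] = 0.
  T[0,:] = [+0.0000  +0.6250  -0.1250  -0.7500]
  T[1,:] = [-0.5000  +0.0000  +0.2500  -0.7500]
  T[2,:] = [+0.5000  +0.6250  +0.0000  -0.3750]
  T[3,:] = [-0.4444  -0.4444  -0.6667  +0.0000]
moduli |λ_i(T)| = 1.1818, 0.7345, 0.7345, 0.1552.
ρ = 1.1818; 1.1818 > 1: divergent.

1.1818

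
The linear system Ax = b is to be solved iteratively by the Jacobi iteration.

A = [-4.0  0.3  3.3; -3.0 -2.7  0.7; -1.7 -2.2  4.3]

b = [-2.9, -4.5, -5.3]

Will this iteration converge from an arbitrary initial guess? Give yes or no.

Diagonal D = diag(-4, -2.7, 4.3); L, U strict lower/upper.
T_J = -D⁻¹(L+U): T[2,1] = -(-2.2)/(4.3) = +0.5116; T[2,2] = 0.
  T[0,:] = [+0.0000  +0.0750  +0.8250]
  T[1,:] = [-1.1111  +0.0000  +0.2593]
  T[2,:] = [+0.3953  +0.5116  +0.0000]
|λ(T)| sorted: 0.9328, 0.7033, 0.7033.
ρ = 0.9328; 0.9328 < 1, so it converges for any x₀.

yes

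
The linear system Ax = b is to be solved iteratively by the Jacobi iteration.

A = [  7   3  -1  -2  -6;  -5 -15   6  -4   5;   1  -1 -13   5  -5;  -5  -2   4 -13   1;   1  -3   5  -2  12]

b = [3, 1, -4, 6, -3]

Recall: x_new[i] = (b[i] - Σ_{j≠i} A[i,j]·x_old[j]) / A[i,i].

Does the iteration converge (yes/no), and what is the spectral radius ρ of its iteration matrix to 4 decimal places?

Diagonal D = diag(7, -15, -13, -13, 12); L, U strict lower/upper.
Jacobi T = -D⁻¹(L+U): T[2,1] = -(-1)/(-13) = -0.0769; T[2,2] = 0.
  T[0,:] = [+0.0000  -0.4286  +0.1429  +0.2857  +0.8571]
  T[1,:] = [-0.3333  +0.0000  +0.4000  -0.2667  +0.3333]
  T[2,:] = [+0.0769  -0.0769  +0.0000  +0.3846  -0.3846]
  T[3,:] = [-0.3846  -0.1538  +0.3077  +0.0000  +0.0769]
  T[4,:] = [-0.0833  +0.2500  -0.4167  +0.1667  +0.0000]
moduli |λ_i(T)| = 0.9153, 0.4607, 0.4607, 0.4150, 0.2032.
ρ(T) = max|λ| = 0.9153; 0.9153 < 1 ⇒ converges.

yes, ρ = 0.9153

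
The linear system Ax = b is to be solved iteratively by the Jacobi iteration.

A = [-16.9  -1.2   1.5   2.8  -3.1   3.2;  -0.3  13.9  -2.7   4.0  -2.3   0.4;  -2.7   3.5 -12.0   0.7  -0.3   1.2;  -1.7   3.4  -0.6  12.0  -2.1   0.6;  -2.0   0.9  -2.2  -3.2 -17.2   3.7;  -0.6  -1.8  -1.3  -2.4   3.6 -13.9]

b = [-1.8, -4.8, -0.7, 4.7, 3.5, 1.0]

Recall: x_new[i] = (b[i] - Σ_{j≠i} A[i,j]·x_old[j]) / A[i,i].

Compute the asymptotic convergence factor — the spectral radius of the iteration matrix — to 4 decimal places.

A = D + L + U where D = diag(-16.9, 13.9, -12, 12, -17.2, -13.9).
T_J = -D⁻¹(L+U): T[0,5] = -(3.2)/(-16.9) = +0.1893; T[0,0] = 0.
  T[0,:] = [+0.0000  -0.0710  +0.0888  +0.1657  -0.1834  +0.1893]
  T[1,:] = [+0.0216  +0.0000  +0.1942  -0.2878  +0.1655  -0.0288]
  T[2,:] = [-0.2250  +0.2917  +0.0000  +0.0583  -0.0250  +0.1000]
  T[3,:] = [+0.1417  -0.2833  +0.0500  +0.0000  +0.1750  -0.0500]
  T[4,:] = [-0.1163  +0.0523  -0.1279  -0.1860  +0.0000  +0.2151]
  T[5,:] = [-0.0432  -0.1295  -0.0935  -0.1727  +0.2590  +0.0000]
|eigenvalues of T|: 0.5053, 0.3880, 0.2177, 0.2177, 0.0951, 0.0951.
ρ(T) = max|λ| = 0.5053; 0.5053 < 1 ⇒ converges.

0.5053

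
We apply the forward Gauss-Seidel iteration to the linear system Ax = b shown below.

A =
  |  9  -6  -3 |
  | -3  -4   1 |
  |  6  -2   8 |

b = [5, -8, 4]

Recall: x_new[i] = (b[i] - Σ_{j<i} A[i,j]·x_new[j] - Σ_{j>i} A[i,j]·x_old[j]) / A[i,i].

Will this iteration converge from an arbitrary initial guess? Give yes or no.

yes

Diagonal D = diag(9, -4, 8); L, U strict lower/upper.
GS T = -(D+L)⁻¹U: row 0 first, T[0,1] = -(-6)/(9) = +0.6667; later rows by forward substitution.
  T[0,:] = [+0.0000, +0.6667, +0.3333]
  T[1,:] = [+0.0000, -0.5000, +0.0000]
  T[2,:] = [+0.0000, -0.6250, -0.2500]
moduli |λ_i(T)| = 0.5000, 0.2500, 0.0000.
ρ = 0.5000; 0.5000 < 1 ⇒ converges.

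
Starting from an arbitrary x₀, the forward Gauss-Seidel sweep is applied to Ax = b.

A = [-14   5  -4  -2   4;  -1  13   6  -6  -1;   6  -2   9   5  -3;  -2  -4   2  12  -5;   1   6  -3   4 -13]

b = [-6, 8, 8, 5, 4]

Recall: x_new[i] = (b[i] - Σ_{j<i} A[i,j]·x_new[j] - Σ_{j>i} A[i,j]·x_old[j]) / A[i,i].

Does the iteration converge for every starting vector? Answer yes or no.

yes

Let D = diag(-14, 13, 9, 12, -13); L, U the strict triangles.
T_GS = -(D+L)⁻¹U: row 0 first, T[0,3] = -(-2)/(-14) = -0.1429; later rows by forward substitution.
  T[0,:] = [+0.0000  +0.3571  -0.2857  -0.1429  +0.2857]
  T[1,:] = [+0.0000  +0.0275  -0.4835  +0.4505  +0.0989]
  T[2,:] = [+0.0000  -0.2320  +0.0830  -0.3602  +0.1648]
  T[3,:] = [+0.0000  +0.1073  -0.2226  +0.1864  +0.4698]
  T[4,:] = [+0.0000  +0.1267  -0.3328  +0.3374  +0.1741]
eigenvalue magnitudes: 0.8587, 0.2338, 0.1209, 0.1209, 0.0000.
ρ = 0.8587; 0.8587 < 1: convergent.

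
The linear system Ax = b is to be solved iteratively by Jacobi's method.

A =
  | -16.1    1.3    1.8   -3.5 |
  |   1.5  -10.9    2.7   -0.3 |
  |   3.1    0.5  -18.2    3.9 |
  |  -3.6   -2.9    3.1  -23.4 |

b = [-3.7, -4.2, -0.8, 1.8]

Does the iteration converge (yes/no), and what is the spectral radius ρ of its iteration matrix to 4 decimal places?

Diagonal D = diag(-16.1, -10.9, -18.2, -23.4); L, U strict lower/upper.
Jacobi: T = -D⁻¹(L+U), T[0,2] = -(1.8)/(-16.1) = +0.1118; T[0,0] = 0.
  T[0,:] = [+0.0000 +0.0807 +0.1118 -0.2174]
  T[1,:] = [+0.1376 +0.0000 +0.2477 -0.0275]
  T[2,:] = [+0.1703 +0.0275 +0.0000 +0.2143]
  T[3,:] = [-0.1538 -0.1239 +0.1325 +0.0000]
moduli |λ_i(T)| = 0.3434, 0.2471, 0.1501, 0.0538.
ρ = 0.3434; 0.3434 < 1 ⇒ converges.

yes, ρ = 0.3434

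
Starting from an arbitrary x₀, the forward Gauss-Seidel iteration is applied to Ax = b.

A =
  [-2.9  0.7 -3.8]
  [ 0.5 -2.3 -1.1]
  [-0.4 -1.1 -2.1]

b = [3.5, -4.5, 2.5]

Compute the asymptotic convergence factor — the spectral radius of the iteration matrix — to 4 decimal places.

Split A = D + L + U, D = diag(-2.9, -2.3, -2.1).
T_GS = -(D+L)⁻¹U: row 0 first, T[0,2] = -(-3.8)/(-2.9) = -1.3103; later rows by forward substitution.
  T[0,:] = [+0.0000  +0.2414  -1.3103]
  T[1,:] = [+0.0000  +0.0525  -0.7631]
  T[2,:] = [+0.0000  -0.0735  +0.6493]
|eigenvalues of T|: 0.7318, 0.0300, 0.0000.
ρ(T) = max|λ| = 0.7318; 0.7318 < 1 ⇒ converges.

0.7318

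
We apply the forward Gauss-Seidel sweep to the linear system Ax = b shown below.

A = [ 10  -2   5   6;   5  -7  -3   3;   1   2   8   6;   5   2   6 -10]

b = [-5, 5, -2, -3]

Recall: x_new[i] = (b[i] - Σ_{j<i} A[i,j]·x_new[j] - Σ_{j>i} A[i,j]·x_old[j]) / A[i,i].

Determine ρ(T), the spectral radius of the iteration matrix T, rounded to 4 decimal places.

Write A = D+L+U with D = diag(10, -7, 8, -10).
Gauss-Seidel: T = -(D+L)⁻¹U, row 0 first, T[0,2] = -(5)/(10) = -0.5000; later rows by forward substitution.
  T[0,:] = [+0.0000, +0.2000, -0.5000, -0.6000]
  T[1,:] = [+0.0000, +0.1429, -0.7857, +0.0000]
  T[2,:] = [+0.0000, -0.0607, +0.2589, -0.6750]
  T[3,:] = [+0.0000, +0.0921, -0.2518, -0.7050]
|roots of det(T-λI)|: 0.8207, 0.5845, 0.0670, 0.0000.
spectral radius ρ = 0.8207; 0.8207 < 1: convergent.

0.8207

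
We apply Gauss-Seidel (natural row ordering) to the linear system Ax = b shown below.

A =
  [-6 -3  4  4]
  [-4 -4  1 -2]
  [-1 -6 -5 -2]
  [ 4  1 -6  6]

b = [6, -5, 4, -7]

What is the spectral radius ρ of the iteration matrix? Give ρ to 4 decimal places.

1.2887

Split A = D + L + U, D = diag(-6, -4, -5, 6).
Gauss-Seidel: T = -(D+L)⁻¹U, row 0 first, T[0,2] = -(4)/(-6) = +0.6667; later rows by forward substitution.
  T[0,:] = [+0.0000, -0.5000, +0.6667, +0.6667]
  T[1,:] = [+0.0000, +0.5000, -0.4167, -1.1667]
  T[2,:] = [+0.0000, -0.5000, +0.3667, +0.8667]
  T[3,:] = [+0.0000, -0.2500, -0.0083, +0.6167]
eigenvalue magnitudes: 1.2887, 0.2853, 0.0907, 0.0000.
spectral radius ρ = 1.2887; 1.2887 > 1 ⇒ diverges.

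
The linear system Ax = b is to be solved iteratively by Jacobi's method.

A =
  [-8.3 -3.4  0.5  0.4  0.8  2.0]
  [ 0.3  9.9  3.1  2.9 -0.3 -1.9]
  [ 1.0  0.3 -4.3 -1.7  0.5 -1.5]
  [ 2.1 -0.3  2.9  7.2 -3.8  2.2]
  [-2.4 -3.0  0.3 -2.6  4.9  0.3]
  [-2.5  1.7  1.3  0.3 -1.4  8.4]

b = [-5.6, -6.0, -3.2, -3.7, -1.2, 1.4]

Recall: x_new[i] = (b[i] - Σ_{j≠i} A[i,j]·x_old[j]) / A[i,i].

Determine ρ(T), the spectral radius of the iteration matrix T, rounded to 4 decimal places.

Diagonal D = diag(-8.3, 9.9, -4.3, 7.2, 4.9, 8.4); L, U strict lower/upper.
Jacobi: T = -D⁻¹(L+U), T[3,0] = -(2.1)/(7.2) = -0.2917; T[3,3] = 0.
  T[0,:] = [+0.0000  -0.4096  +0.0602  +0.0482  +0.0964  +0.2410]
  T[1,:] = [-0.0303  +0.0000  -0.3131  -0.2929  +0.0303  +0.1919]
  T[2,:] = [+0.2326  +0.0698  +0.0000  -0.3953  +0.1163  -0.3488]
  T[3,:] = [-0.2917  +0.0417  -0.4028  +0.0000  +0.5278  -0.3056]
  T[4,:] = [+0.4898  +0.6122  -0.0612  +0.5306  +0.0000  -0.0612]
  T[5,:] = [+0.2976  -0.2024  -0.1548  -0.0357  +0.1667  +0.0000]
|roots of det(T-λI)|: 0.8938, 0.6055, 0.4104, 0.4104, 0.3255, 0.2582.
spectral radius ρ = 0.8938; 0.8938 < 1: convergent.

0.8938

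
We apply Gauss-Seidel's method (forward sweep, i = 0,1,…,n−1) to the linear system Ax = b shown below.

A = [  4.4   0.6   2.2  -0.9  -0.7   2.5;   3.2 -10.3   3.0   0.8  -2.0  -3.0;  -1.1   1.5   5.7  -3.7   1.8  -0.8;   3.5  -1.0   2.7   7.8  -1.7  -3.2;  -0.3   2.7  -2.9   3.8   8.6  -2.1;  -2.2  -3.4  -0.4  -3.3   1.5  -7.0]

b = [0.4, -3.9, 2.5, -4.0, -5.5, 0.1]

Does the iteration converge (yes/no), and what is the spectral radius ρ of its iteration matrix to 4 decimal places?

Diagonal D = diag(4.4, -10.3, 5.7, 7.8, 8.6, -7); L, U strict lower/upper.
T_GS = -(D+L)⁻¹U: row 0 first, T[0,3] = -(-0.9)/(4.4) = +0.2045; later rows by forward substitution.
  T[0,:] = [+0.0000 -0.1364 -0.5000 +0.2045 +0.1591 -0.5682]
  T[1,:] = [+0.0000 -0.0424 +0.1359 +0.1412 -0.1447 -0.4678]
  T[2,:] = [+0.0000 -0.0152 -0.1323 +0.6514 -0.2470 +0.1538]
  T[3,:] = [+0.0000 +0.0610 +0.2876 -0.2992 +0.2135 +0.5520]
  T[4,:] = [+0.0000 -0.0235 -0.2318 +0.3147 -0.1266 +0.1792]
  T[5,:] = [+0.0000 +0.0305 -0.0866 +0.0384 -0.0934 +0.1752]
|roots of det(T-λI)|: 0.8767, 0.2594, 0.2594, 0.2254, 0.0324, 0.0000.
spectral radius ρ = 0.8767; 0.8767 < 1: convergent.

yes, ρ = 0.8767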